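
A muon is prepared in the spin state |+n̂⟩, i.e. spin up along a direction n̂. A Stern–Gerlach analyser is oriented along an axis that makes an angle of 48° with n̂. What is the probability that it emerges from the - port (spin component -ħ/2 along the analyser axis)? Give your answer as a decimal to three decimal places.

0.165

For spin-½, the probability of finding spin-up along an axis at angle θ to the initial spin direction is cos²(θ/2); spin-down is sin²(θ/2).
θ = 48°, so P = sin²(24°) ≈ 0.165.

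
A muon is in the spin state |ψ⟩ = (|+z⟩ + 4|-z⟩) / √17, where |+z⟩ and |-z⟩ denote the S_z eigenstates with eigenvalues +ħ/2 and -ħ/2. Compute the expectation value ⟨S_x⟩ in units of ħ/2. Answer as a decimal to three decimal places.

⟨σ_x⟩ = 2 Re(a* b)/(|a|²+|b|²) with a = 1, b = 4.
a* b = 4, so ⟨σ_x⟩ = 8/17.
⟨S_x⟩ = (ħ/2)·⟨σ_x⟩.

0.471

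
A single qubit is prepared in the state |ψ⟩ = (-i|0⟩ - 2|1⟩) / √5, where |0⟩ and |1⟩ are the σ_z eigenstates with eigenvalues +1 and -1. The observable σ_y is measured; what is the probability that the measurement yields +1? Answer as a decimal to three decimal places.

0.100

|+y⟩ = (|0⟩ + i|1⟩)/√2, so ⟨+y|ψ⟩ = (i) / (√2·√5).
P = |i|² / 10 = 1/10.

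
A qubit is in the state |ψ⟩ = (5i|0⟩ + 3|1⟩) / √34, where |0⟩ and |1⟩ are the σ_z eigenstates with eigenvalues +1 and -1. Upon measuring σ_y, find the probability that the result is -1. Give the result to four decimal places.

|-y⟩ = (|0⟩ - i|1⟩)/√2, so ⟨-y|ψ⟩ = (8i) / (√2·√34).
P = |8i|² / 68 = 64/68.

0.9412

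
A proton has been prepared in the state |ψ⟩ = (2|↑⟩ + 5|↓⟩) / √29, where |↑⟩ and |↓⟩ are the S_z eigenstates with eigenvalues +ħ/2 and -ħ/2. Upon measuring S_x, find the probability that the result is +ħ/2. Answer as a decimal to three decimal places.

0.845

|+x⟩ = (|↑⟩ + |↓⟩)/√2, so ⟨+x|ψ⟩ = (7) / (√2·√29).
P = |7|² / 58 = 49/58.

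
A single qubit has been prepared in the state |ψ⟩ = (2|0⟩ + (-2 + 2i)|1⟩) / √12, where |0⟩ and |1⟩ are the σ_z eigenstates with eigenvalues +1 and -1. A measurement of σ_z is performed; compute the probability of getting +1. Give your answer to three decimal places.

0.333

The +1 outcome corresponds to |0⟩. Its amplitude in |ψ⟩ is 2/√12.
P = |2|² / 12 = 4/12.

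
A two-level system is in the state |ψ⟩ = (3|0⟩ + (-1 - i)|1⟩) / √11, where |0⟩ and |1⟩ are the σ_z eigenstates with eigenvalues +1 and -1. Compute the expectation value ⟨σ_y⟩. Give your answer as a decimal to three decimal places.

⟨σ_y⟩ = 2 Im(a* b)/(|a|²+|b|²) with a = 3, b = (-1 - i).
a* b = (-3 - 3i), so ⟨σ_y⟩ = -6/11.

-0.545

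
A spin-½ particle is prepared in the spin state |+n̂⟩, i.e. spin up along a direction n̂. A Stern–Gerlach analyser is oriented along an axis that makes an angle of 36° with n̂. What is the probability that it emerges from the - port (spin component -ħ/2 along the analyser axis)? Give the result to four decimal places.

For spin-½, the probability of finding spin-up along an axis at angle θ to the initial spin direction is cos²(θ/2); spin-down is sin²(θ/2).
θ = 36°, so P = sin²(18°) ≈ 0.0955.

0.0955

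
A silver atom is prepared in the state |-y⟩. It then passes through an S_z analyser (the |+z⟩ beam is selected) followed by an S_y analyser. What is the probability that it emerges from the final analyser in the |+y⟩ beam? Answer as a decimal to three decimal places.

0.250

First analyser (S_z): from |-y⟩, P(|+z⟩) = 1/2.
After stage 1 the state is |+z⟩; P(|+y⟩) = |⟨+y|+z⟩|² = 1/2.
Joint probability = 1/2 × 1/2 = 0.250.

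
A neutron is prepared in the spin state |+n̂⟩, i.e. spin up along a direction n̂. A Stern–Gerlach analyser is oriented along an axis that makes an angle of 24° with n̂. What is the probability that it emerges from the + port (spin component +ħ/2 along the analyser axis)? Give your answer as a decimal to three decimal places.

For spin-½, the probability of finding spin-up along an axis at angle θ to the initial spin direction is cos²(θ/2); spin-down is sin²(θ/2).
θ = 24°, so P = cos²(12°) ≈ 0.957.

0.957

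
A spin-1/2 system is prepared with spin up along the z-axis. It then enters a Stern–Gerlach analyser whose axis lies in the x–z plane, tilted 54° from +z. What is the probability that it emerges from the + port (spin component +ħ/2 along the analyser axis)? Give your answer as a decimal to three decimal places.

For spin-½, the probability of finding spin-up along an axis at angle θ to the initial spin direction is cos²(θ/2); spin-down is sin²(θ/2).
θ = 54°, so P = cos²(27°) ≈ 0.794.

0.794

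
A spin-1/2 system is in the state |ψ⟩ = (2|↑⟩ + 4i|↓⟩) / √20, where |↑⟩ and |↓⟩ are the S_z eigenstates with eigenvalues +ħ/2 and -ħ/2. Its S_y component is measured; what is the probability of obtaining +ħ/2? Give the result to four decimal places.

|+y⟩ = (|↑⟩ + i|↓⟩)/√2, so ⟨+y|ψ⟩ = (6) / (√2·√20).
P = |6|² / 40 = 36/40.

0.9000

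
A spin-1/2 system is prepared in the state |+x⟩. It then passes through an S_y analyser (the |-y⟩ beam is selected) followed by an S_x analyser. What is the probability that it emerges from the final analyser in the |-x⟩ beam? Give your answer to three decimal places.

0.250

First analyser (S_y): from |+x⟩, P(|-y⟩) = 1/2.
After stage 1 the state is |-y⟩; P(|-x⟩) = |⟨-x|-y⟩|² = 1/2.
Joint probability = 1/2 × 1/2 = 0.250.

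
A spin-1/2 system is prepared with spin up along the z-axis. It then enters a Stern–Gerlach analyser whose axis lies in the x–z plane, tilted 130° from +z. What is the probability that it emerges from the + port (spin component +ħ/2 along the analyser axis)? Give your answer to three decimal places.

0.179

For spin-½, the probability of finding spin-up along an axis at angle θ to the initial spin direction is cos²(θ/2); spin-down is sin²(θ/2).
θ = 130°, so P = cos²(65°) ≈ 0.179.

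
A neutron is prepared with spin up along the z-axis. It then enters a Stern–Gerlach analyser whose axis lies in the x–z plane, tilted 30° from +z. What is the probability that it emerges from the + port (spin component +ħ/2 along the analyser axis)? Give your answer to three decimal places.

For spin-½, the probability of finding spin-up along an axis at angle θ to the initial spin direction is cos²(θ/2); spin-down is sin²(θ/2).
θ = 30°, so P = cos²(15°) ≈ 0.933.

0.933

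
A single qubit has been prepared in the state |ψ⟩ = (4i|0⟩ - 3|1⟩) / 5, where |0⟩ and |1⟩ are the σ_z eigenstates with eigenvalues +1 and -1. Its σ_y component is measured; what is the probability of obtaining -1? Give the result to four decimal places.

0.0200

|-y⟩ = (|0⟩ - i|1⟩)/√2, so ⟨-y|ψ⟩ = (i) / (√2·5).
P = |i|² / 50 = 1/50.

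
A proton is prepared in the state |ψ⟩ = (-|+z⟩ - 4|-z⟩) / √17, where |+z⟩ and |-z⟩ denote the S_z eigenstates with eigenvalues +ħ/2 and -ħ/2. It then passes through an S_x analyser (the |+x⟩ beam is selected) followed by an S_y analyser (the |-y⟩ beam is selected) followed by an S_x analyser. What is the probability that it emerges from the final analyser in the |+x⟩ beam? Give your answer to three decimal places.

0.184

First analyser (S_x): P(|+x⟩) = |⟨+x|ψ⟩|² = 25/34.
After stage 1 the state is |+x⟩; P(|-y⟩) = |⟨-y|+x⟩|² = 1/2.
After stage 2 the state is |-y⟩; P(|+x⟩) = |⟨+x|-y⟩|² = 1/2.
Joint probability = 25/34 × 1/2 × 1/2 = 0.184.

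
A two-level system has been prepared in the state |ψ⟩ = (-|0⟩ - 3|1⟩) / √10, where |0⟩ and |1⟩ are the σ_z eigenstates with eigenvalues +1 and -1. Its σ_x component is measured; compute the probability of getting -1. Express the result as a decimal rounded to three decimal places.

|-x⟩ = (|0⟩ - |1⟩)/√2, so ⟨-x|ψ⟩ = (2) / (√2·√10).
P = |2|² / 20 = 4/20.

0.200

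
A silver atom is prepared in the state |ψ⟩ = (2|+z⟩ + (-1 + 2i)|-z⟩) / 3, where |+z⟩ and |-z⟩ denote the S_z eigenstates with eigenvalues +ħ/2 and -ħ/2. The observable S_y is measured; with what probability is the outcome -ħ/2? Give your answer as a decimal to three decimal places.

0.056

|-y⟩ = (|+z⟩ - i|-z⟩)/√2, so ⟨-y|ψ⟩ = (-i) / (√2·3).
P = |-i|² / 18 = 1/18.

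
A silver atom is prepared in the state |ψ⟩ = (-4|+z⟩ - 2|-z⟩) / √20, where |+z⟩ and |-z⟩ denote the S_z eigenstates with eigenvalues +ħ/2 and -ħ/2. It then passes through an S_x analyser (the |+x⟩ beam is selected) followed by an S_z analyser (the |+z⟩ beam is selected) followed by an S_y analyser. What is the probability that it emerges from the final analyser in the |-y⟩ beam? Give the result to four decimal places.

0.2250

First analyser (S_x): P(|+x⟩) = |⟨+x|ψ⟩|² = 36/40.
After stage 1 the state is |+x⟩; P(|+z⟩) = |⟨+z|+x⟩|² = 1/2.
After stage 2 the state is |+z⟩; P(|-y⟩) = |⟨-y|+z⟩|² = 1/2.
Joint probability = 36/40 × 1/2 × 1/2 = 0.2250.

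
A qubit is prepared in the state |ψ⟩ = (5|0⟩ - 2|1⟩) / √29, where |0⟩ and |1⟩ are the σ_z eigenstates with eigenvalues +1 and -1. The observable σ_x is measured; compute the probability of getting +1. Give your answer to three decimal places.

0.155

|+x⟩ = (|0⟩ + |1⟩)/√2, so ⟨+x|ψ⟩ = (3) / (√2·√29).
P = |3|² / 58 = 9/58.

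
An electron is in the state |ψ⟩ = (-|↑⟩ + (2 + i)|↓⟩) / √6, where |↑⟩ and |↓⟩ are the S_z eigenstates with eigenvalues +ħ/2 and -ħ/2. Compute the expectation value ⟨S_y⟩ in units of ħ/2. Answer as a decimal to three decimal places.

-0.333

⟨σ_y⟩ = 2 Im(a* b)/(|a|²+|b|²) with a = -1, b = (2 + i).
a* b = (-2 - i), so ⟨σ_y⟩ = -2/6.
⟨S_y⟩ = (ħ/2)·⟨σ_y⟩.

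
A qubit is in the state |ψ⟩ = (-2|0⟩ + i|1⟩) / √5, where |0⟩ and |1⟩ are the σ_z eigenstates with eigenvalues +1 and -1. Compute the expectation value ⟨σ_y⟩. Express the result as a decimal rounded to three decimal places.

⟨σ_y⟩ = 2 Im(a* b)/(|a|²+|b|²) with a = -2, b = i.
a* b = -2i, so ⟨σ_y⟩ = -4/5.

-0.800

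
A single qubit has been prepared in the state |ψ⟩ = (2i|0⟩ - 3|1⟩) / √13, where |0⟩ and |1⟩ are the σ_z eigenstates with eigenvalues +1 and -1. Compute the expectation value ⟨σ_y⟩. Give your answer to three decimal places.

⟨σ_y⟩ = 2 Im(a* b)/(|a|²+|b|²) with a = 2i, b = -3.
a* b = 6i, so ⟨σ_y⟩ = 12/13.

0.923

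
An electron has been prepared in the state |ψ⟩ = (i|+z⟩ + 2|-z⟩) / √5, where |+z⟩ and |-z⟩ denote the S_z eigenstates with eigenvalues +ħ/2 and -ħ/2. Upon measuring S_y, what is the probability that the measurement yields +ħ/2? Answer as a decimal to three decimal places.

|+y⟩ = (|+z⟩ + i|-z⟩)/√2, so ⟨+y|ψ⟩ = (-i) / (√2·√5).
P = |-i|² / 10 = 1/10.

0.100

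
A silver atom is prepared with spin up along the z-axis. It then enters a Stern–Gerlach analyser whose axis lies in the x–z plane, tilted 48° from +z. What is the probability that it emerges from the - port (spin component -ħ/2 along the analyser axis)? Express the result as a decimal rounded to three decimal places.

0.165

For spin-½, the probability of finding spin-up along an axis at angle θ to the initial spin direction is cos²(θ/2); spin-down is sin²(θ/2).
θ = 48°, so P = sin²(24°) ≈ 0.165.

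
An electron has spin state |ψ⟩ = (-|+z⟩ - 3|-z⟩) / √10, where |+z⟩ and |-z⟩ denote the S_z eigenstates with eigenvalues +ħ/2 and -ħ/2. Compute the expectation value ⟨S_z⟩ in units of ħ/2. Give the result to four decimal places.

-0.8000

⟨σ_z⟩ = |a|² - |b|² divided by |a|²+|b|², with a, b the |+z⟩, |-z⟩ amplitudes.
= (1 - 9)/10 = -8/10.
⟨S_z⟩ = (ħ/2)·⟨σ_z⟩.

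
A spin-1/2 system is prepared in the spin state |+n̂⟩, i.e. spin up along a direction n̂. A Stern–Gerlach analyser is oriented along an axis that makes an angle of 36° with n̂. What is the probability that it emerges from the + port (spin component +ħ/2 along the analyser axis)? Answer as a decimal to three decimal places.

0.905

For spin-½, the probability of finding spin-up along an axis at angle θ to the initial spin direction is cos²(θ/2); spin-down is sin²(θ/2).
θ = 36°, so P = cos²(18°) ≈ 0.905.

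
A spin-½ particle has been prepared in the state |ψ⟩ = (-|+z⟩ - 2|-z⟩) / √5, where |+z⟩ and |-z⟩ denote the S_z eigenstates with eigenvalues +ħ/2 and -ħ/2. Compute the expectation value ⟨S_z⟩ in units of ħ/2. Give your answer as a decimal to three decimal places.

-0.600

⟨σ_z⟩ = |a|² - |b|² divided by |a|²+|b|², with a, b the |+z⟩, |-z⟩ amplitudes.
= (1 - 4)/5 = -3/5.
⟨S_z⟩ = (ħ/2)·⟨σ_z⟩.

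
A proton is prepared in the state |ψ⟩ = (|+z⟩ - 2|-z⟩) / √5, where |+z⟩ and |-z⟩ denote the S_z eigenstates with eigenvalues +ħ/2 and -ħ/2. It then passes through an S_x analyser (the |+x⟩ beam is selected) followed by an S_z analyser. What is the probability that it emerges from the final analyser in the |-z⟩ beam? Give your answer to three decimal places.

0.050

First analyser (S_x): P(|+x⟩) = |⟨+x|ψ⟩|² = 1/10.
After stage 1 the state is |+x⟩; P(|-z⟩) = |⟨-z|+x⟩|² = 1/2.
Joint probability = 1/10 × 1/2 = 0.050.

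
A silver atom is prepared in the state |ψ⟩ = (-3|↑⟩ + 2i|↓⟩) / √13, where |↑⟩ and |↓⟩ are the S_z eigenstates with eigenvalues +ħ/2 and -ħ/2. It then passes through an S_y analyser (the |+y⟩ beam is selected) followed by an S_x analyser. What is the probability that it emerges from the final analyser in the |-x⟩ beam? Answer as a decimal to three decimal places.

First analyser (S_y): P(|+y⟩) = |⟨+y|ψ⟩|² = 1/26.
After stage 1 the state is |+y⟩; P(|-x⟩) = |⟨-x|+y⟩|² = 1/2.
Joint probability = 1/26 × 1/2 = 0.019.

0.019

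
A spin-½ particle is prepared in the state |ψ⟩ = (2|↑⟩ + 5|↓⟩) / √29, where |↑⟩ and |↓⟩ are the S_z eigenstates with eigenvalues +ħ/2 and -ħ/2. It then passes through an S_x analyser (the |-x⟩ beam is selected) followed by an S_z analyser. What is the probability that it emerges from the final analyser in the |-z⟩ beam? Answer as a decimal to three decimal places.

0.078

First analyser (S_x): P(|-x⟩) = |⟨-x|ψ⟩|² = 9/58.
After stage 1 the state is |-x⟩; P(|-z⟩) = |⟨-z|-x⟩|² = 1/2.
Joint probability = 9/58 × 1/2 = 0.078.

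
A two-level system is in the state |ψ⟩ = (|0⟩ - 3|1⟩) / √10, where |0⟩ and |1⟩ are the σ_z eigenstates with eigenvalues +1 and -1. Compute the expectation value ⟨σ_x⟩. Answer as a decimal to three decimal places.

-0.600

⟨σ_x⟩ = 2 Re(a* b)/(|a|²+|b|²) with a = 1, b = -3.
a* b = -3, so ⟨σ_x⟩ = -6/10.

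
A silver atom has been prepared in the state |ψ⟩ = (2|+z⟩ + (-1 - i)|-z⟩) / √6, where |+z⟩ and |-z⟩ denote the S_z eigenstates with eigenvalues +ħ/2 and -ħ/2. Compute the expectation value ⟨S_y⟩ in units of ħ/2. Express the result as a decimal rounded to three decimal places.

-0.667

⟨σ_y⟩ = 2 Im(a* b)/(|a|²+|b|²) with a = 2, b = (-1 - i).
a* b = (-2 - 2i), so ⟨σ_y⟩ = -4/6.
⟨S_y⟩ = (ħ/2)·⟨σ_y⟩.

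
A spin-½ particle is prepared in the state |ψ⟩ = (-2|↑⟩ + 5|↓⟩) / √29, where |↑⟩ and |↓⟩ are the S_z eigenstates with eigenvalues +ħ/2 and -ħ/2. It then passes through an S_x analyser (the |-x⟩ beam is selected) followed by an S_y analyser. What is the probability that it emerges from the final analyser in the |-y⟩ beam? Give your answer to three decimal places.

First analyser (S_x): P(|-x⟩) = |⟨-x|ψ⟩|² = 49/58.
After stage 1 the state is |-x⟩; P(|-y⟩) = |⟨-y|-x⟩|² = 1/2.
Joint probability = 49/58 × 1/2 = 0.422.

0.422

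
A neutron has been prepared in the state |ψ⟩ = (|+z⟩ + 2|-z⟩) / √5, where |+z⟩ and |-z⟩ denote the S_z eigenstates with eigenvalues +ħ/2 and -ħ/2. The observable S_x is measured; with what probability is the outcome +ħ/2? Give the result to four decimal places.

|+x⟩ = (|+z⟩ + |-z⟩)/√2, so ⟨+x|ψ⟩ = (3) / (√2·√5).
P = |3|² / 10 = 9/10.

0.9000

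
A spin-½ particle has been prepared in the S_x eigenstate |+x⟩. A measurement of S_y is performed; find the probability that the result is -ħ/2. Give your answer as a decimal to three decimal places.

0.500

In the S_z basis, |+x⟩ = (|↑⟩ + |↓⟩)/√2 and |-y⟩ = (|↑⟩ - i|↓⟩)/√2.
|⟨-y|+x⟩|² = 1/2.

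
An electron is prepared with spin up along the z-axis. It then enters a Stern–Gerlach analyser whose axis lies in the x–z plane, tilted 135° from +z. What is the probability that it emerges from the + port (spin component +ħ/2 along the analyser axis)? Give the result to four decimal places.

For spin-½, the probability of finding spin-up along an axis at angle θ to the initial spin direction is cos²(θ/2); spin-down is sin²(θ/2).
θ = 135°, so P = cos²(67.5°) ≈ 0.1464.

0.1464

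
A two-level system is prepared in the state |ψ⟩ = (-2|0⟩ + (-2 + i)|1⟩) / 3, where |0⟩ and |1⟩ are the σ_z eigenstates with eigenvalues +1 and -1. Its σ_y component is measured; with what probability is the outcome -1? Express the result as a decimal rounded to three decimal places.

0.722

|-y⟩ = (|0⟩ - i|1⟩)/√2, so ⟨-y|ψ⟩ = (-3 - 2i) / (√2·3).
P = |-3 - 2i|² / 18 = 13/18.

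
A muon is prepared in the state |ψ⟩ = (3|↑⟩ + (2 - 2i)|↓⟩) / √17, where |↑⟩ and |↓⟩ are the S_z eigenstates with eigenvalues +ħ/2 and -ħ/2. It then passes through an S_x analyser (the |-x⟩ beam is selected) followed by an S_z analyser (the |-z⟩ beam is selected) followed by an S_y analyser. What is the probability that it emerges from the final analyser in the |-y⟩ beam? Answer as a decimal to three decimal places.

First analyser (S_x): P(|-x⟩) = |⟨-x|ψ⟩|² = 5/34.
After stage 1 the state is |-x⟩; P(|-z⟩) = |⟨-z|-x⟩|² = 1/2.
After stage 2 the state is |-z⟩; P(|-y⟩) = |⟨-y|-z⟩|² = 1/2.
Joint probability = 5/34 × 1/2 × 1/2 = 0.037.

0.037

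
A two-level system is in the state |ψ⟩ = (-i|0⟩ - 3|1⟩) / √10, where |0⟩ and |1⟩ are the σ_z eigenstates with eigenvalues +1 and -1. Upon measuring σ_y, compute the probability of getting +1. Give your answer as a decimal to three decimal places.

0.200

|+y⟩ = (|0⟩ + i|1⟩)/√2, so ⟨+y|ψ⟩ = (2i) / (√2·√10).
P = |2i|² / 20 = 4/20.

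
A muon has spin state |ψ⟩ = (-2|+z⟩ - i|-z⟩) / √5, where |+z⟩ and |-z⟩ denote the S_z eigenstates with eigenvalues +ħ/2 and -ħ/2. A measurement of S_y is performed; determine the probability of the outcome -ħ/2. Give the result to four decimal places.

0.1000

|-y⟩ = (|+z⟩ - i|-z⟩)/√2, so ⟨-y|ψ⟩ = (-1) / (√2·√5).
P = |-1|² / 10 = 1/10.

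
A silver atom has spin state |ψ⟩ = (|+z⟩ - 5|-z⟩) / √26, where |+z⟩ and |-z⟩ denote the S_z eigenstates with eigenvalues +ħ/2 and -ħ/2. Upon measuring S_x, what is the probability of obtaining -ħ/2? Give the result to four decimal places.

0.6923

|-x⟩ = (|+z⟩ - |-z⟩)/√2, so ⟨-x|ψ⟩ = (6) / (√2·√26).
P = |6|² / 52 = 36/52.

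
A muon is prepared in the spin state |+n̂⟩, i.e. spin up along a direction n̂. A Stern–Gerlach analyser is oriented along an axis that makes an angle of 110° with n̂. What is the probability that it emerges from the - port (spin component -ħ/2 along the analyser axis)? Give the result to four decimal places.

For spin-½, the probability of finding spin-up along an axis at angle θ to the initial spin direction is cos²(θ/2); spin-down is sin²(θ/2).
θ = 110°, so P = sin²(55°) ≈ 0.6710.

0.6710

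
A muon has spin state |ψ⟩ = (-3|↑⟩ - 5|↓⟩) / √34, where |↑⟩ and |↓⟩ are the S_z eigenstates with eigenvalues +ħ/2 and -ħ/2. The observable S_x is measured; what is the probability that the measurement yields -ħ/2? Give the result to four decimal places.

0.0588

|-x⟩ = (|↑⟩ - |↓⟩)/√2, so ⟨-x|ψ⟩ = (2) / (√2·√34).
P = |2|² / 68 = 4/68.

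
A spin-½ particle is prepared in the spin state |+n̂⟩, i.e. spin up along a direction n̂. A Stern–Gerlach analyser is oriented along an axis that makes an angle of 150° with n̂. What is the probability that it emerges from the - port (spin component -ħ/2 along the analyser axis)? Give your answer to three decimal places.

For spin-½, the probability of finding spin-up along an axis at angle θ to the initial spin direction is cos²(θ/2); spin-down is sin²(θ/2).
θ = 150°, so P = sin²(75°) ≈ 0.933.

0.933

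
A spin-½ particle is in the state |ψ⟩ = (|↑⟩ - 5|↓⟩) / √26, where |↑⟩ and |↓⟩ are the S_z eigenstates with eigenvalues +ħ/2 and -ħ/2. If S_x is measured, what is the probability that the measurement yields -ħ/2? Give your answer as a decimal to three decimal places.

0.692

|-x⟩ = (|↑⟩ - |↓⟩)/√2, so ⟨-x|ψ⟩ = (6) / (√2·√26).
P = |6|² / 52 = 36/52.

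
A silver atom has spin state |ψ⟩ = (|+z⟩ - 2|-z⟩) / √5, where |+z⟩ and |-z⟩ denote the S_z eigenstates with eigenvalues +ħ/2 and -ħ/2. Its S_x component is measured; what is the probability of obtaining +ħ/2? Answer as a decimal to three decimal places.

|+x⟩ = (|+z⟩ + |-z⟩)/√2, so ⟨+x|ψ⟩ = (-1) / (√2·√5).
P = |-1|² / 10 = 1/10.

0.100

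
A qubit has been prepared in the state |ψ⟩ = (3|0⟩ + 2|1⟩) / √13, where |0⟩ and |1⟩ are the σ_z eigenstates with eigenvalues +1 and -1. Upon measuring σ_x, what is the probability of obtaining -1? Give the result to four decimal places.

0.0385

|-x⟩ = (|0⟩ - |1⟩)/√2, so ⟨-x|ψ⟩ = (1) / (√2·√13).
P = |1|² / 26 = 1/26.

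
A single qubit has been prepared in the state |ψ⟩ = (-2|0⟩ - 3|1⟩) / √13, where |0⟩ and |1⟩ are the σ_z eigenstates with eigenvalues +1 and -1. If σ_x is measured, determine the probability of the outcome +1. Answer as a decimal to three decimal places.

0.962

|+x⟩ = (|0⟩ + |1⟩)/√2, so ⟨+x|ψ⟩ = (-5) / (√2·√13).
P = |-5|² / 26 = 25/26.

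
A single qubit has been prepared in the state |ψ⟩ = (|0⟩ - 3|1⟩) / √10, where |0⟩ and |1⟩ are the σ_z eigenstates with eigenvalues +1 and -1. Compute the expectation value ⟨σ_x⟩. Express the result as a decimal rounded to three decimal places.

-0.600

⟨σ_x⟩ = 2 Re(a* b)/(|a|²+|b|²) with a = 1, b = -3.
a* b = -3, so ⟨σ_x⟩ = -6/10.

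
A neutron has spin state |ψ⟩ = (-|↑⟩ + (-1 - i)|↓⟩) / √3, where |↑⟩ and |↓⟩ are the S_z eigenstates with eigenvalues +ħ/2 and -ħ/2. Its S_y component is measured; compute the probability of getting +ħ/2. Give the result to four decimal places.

0.8333

|+y⟩ = (|↑⟩ + i|↓⟩)/√2, so ⟨+y|ψ⟩ = (-2 + i) / (√2·√3).
P = |-2 + i|² / 6 = 5/6.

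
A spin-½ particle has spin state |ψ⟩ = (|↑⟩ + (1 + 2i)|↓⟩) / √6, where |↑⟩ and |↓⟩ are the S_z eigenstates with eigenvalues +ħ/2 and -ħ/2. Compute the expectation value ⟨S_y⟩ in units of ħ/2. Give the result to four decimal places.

0.6667

⟨σ_y⟩ = 2 Im(a* b)/(|a|²+|b|²) with a = 1, b = (1 + 2i).
a* b = (1 + 2i), so ⟨σ_y⟩ = 4/6.
⟨S_y⟩ = (ħ/2)·⟨σ_y⟩.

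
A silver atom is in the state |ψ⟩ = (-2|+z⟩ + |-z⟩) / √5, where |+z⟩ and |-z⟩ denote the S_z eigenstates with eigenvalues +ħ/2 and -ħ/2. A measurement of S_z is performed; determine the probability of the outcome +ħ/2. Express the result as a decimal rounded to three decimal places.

The +ħ/2 outcome corresponds to |+z⟩. Its amplitude in |ψ⟩ is -2/√5.
P = |-2|² / 5 = 4/5.

0.800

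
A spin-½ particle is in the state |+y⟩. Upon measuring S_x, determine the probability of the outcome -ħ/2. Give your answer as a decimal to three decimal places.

In the S_z basis, |+y⟩ = (|+z⟩ + i|-z⟩)/√2 and |-x⟩ = (|+z⟩ - |-z⟩)/√2.
|⟨-x|+y⟩|² = 1/2.

0.500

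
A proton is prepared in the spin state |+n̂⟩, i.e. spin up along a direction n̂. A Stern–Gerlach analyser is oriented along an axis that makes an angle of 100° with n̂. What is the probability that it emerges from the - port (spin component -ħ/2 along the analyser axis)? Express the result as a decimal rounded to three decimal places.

0.587

For spin-½, the probability of finding spin-up along an axis at angle θ to the initial spin direction is cos²(θ/2); spin-down is sin²(θ/2).
θ = 100°, so P = sin²(50°) ≈ 0.587.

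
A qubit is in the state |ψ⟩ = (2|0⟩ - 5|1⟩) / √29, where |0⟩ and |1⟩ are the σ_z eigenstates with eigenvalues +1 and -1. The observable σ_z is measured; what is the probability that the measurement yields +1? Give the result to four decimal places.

The +1 outcome corresponds to |0⟩. Its amplitude in |ψ⟩ is 2/√29.
P = |2|² / 29 = 4/29.

0.1379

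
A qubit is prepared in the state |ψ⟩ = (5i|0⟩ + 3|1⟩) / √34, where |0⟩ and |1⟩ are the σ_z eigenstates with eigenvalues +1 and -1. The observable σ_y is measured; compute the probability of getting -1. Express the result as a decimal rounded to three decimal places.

0.941

|-y⟩ = (|0⟩ - i|1⟩)/√2, so ⟨-y|ψ⟩ = (8i) / (√2·√34).
P = |8i|² / 68 = 64/68.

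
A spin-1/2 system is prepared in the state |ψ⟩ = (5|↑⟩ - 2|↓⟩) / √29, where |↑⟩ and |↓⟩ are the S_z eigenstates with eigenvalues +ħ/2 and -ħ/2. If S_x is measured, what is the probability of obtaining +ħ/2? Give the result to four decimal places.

|+x⟩ = (|↑⟩ + |↓⟩)/√2, so ⟨+x|ψ⟩ = (3) / (√2·√29).
P = |3|² / 58 = 9/58.

0.1552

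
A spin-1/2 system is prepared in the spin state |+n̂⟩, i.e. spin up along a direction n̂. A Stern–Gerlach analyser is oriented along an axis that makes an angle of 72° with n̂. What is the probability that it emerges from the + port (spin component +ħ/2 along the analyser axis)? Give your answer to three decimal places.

0.655

For spin-½, the probability of finding spin-up along an axis at angle θ to the initial spin direction is cos²(θ/2); spin-down is sin²(θ/2).
θ = 72°, so P = cos²(36°) ≈ 0.655.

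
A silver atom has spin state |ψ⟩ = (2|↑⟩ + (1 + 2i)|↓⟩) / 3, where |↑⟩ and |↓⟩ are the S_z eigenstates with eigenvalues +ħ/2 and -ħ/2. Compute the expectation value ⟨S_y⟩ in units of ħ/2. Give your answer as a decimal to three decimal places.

0.889

⟨σ_y⟩ = 2 Im(a* b)/(|a|²+|b|²) with a = 2, b = (1 + 2i).
a* b = (2 + 4i), so ⟨σ_y⟩ = 8/9.
⟨S_y⟩ = (ħ/2)·⟨σ_y⟩.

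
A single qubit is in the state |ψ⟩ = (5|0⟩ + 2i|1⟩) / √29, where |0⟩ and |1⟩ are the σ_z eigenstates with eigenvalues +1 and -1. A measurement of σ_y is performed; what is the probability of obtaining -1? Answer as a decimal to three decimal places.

0.155

|-y⟩ = (|0⟩ - i|1⟩)/√2, so ⟨-y|ψ⟩ = (3) / (√2·√29).
P = |3|² / 58 = 9/58.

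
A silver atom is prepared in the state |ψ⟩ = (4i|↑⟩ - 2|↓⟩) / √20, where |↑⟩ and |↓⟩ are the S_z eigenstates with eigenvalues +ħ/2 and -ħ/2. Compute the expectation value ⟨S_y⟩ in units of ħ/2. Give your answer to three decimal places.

0.800

⟨σ_y⟩ = 2 Im(a* b)/(|a|²+|b|²) with a = 4i, b = -2.
a* b = 8i, so ⟨σ_y⟩ = 16/20.
⟨S_y⟩ = (ħ/2)·⟨σ_y⟩.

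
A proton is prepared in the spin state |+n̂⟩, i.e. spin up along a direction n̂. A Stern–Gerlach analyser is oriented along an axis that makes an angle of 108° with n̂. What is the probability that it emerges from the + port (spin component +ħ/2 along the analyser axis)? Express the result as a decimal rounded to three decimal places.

0.345

For spin-½, the probability of finding spin-up along an axis at angle θ to the initial spin direction is cos²(θ/2); spin-down is sin²(θ/2).
θ = 108°, so P = cos²(54°) ≈ 0.345.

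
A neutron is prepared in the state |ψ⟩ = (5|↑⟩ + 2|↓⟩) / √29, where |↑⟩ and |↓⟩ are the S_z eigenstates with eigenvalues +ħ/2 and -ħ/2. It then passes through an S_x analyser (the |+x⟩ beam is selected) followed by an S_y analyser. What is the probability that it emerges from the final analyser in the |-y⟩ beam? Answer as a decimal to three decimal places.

0.422

First analyser (S_x): P(|+x⟩) = |⟨+x|ψ⟩|² = 49/58.
After stage 1 the state is |+x⟩; P(|-y⟩) = |⟨-y|+x⟩|² = 1/2.
Joint probability = 49/58 × 1/2 = 0.422.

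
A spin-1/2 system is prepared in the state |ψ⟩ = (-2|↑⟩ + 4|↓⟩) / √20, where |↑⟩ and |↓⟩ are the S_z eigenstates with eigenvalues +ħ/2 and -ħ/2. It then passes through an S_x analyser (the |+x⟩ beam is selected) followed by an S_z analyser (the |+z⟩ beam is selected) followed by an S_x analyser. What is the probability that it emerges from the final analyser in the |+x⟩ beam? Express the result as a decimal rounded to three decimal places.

0.025

First analyser (S_x): P(|+x⟩) = |⟨+x|ψ⟩|² = 4/40.
After stage 1 the state is |+x⟩; P(|+z⟩) = |⟨+z|+x⟩|² = 1/2.
After stage 2 the state is |+z⟩; P(|+x⟩) = |⟨+x|+z⟩|² = 1/2.
Joint probability = 4/40 × 1/2 × 1/2 = 0.025.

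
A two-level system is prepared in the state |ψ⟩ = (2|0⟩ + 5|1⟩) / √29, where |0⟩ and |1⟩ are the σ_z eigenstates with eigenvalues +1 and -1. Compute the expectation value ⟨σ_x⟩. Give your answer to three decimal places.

⟨σ_x⟩ = 2 Re(a* b)/(|a|²+|b|²) with a = 2, b = 5.
a* b = 10, so ⟨σ_x⟩ = 20/29.

0.690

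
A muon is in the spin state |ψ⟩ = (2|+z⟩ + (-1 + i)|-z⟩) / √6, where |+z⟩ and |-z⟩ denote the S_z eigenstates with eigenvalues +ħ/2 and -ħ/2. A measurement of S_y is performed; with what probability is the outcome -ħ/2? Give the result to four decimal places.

|-y⟩ = (|+z⟩ - i|-z⟩)/√2, so ⟨-y|ψ⟩ = (1 - i) / (√2·√6).
P = |1 - i|² / 12 = 2/12.

0.1667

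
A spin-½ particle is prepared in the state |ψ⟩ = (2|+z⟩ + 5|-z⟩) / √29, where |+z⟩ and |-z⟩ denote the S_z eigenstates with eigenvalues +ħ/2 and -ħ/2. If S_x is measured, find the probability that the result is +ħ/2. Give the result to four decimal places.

|+x⟩ = (|+z⟩ + |-z⟩)/√2, so ⟨+x|ψ⟩ = (7) / (√2·√29).
P = |7|² / 58 = 49/58.

0.8448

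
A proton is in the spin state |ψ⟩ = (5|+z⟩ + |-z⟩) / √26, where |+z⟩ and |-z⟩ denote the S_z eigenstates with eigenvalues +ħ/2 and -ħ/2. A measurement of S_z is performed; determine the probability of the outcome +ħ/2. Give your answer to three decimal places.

The +ħ/2 outcome corresponds to |+z⟩. Its amplitude in |ψ⟩ is 5/√26.
P = |5|² / 26 = 25/26.

0.962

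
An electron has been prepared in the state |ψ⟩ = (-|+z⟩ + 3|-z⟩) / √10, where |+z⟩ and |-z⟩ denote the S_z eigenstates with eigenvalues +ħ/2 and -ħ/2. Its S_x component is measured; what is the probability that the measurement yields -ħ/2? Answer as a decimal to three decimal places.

0.800

|-x⟩ = (|+z⟩ - |-z⟩)/√2, so ⟨-x|ψ⟩ = (-4) / (√2·√10).
P = |-4|² / 20 = 16/20.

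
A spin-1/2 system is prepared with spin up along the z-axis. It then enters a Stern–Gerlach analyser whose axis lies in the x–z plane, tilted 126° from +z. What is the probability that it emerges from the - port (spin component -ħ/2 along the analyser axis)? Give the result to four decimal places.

For spin-½, the probability of finding spin-up along an axis at angle θ to the initial spin direction is cos²(θ/2); spin-down is sin²(θ/2).
θ = 126°, so P = sin²(63°) ≈ 0.7939.

0.7939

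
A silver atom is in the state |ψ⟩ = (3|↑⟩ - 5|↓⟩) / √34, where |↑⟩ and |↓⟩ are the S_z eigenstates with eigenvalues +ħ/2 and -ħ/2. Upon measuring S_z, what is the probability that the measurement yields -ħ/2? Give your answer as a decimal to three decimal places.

0.735

The -ħ/2 outcome corresponds to |↓⟩. Its amplitude in |ψ⟩ is -5/√34.
P = |-5|² / 34 = 25/34.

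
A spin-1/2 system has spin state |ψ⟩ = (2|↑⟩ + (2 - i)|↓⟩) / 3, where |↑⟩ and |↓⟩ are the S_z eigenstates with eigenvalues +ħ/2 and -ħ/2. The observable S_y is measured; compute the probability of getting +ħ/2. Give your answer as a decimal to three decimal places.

0.278

|+y⟩ = (|↑⟩ + i|↓⟩)/√2, so ⟨+y|ψ⟩ = (1 - 2i) / (√2·3).
P = |1 - 2i|² / 18 = 5/18.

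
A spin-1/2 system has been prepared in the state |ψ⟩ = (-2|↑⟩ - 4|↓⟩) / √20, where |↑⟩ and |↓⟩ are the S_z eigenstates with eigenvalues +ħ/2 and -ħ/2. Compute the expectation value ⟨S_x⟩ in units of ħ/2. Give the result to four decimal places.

⟨σ_x⟩ = 2 Re(a* b)/(|a|²+|b|²) with a = -2, b = -4.
a* b = 8, so ⟨σ_x⟩ = 16/20.
⟨S_x⟩ = (ħ/2)·⟨σ_x⟩.

0.8000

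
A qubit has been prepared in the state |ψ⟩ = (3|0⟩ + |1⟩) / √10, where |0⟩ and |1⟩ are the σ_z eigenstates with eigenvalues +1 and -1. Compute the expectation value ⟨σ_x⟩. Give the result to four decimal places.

0.6000

⟨σ_x⟩ = 2 Re(a* b)/(|a|²+|b|²) with a = 3, b = 1.
a* b = 3, so ⟨σ_x⟩ = 6/10.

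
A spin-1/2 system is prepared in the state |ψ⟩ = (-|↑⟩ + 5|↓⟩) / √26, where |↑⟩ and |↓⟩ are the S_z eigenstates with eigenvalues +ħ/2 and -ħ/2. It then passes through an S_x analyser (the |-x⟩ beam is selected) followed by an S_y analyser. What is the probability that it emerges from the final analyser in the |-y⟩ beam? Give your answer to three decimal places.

0.346

First analyser (S_x): P(|-x⟩) = |⟨-x|ψ⟩|² = 36/52.
After stage 1 the state is |-x⟩; P(|-y⟩) = |⟨-y|-x⟩|² = 1/2.
Joint probability = 36/52 × 1/2 = 0.346.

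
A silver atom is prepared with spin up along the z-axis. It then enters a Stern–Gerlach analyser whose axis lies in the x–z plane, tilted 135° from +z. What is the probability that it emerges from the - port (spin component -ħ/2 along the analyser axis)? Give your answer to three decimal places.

For spin-½, the probability of finding spin-up along an axis at angle θ to the initial spin direction is cos²(θ/2); spin-down is sin²(θ/2).
θ = 135°, so P = sin²(67.5°) ≈ 0.854.

0.854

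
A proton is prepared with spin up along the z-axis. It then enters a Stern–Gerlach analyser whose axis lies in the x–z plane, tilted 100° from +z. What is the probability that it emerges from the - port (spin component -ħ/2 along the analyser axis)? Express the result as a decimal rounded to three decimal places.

0.587

For spin-½, the probability of finding spin-up along an axis at angle θ to the initial spin direction is cos²(θ/2); spin-down is sin²(θ/2).
θ = 100°, so P = sin²(50°) ≈ 0.587.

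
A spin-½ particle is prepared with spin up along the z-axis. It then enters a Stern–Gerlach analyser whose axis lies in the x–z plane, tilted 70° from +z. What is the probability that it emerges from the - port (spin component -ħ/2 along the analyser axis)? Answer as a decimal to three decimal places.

0.329

For spin-½, the probability of finding spin-up along an axis at angle θ to the initial spin direction is cos²(θ/2); spin-down is sin²(θ/2).
θ = 70°, so P = sin²(35°) ≈ 0.329.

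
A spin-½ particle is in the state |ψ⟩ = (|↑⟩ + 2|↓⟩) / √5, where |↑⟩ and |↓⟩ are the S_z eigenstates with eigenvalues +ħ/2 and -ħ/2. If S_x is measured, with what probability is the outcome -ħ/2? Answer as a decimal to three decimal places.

|-x⟩ = (|↑⟩ - |↓⟩)/√2, so ⟨-x|ψ⟩ = (-1) / (√2·√5).
P = |-1|² / 10 = 1/10.

0.100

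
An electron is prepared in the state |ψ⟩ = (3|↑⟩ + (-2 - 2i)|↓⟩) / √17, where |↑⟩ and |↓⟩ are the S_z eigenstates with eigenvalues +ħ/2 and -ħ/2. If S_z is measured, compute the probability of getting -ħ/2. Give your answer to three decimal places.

0.471

The -ħ/2 outcome corresponds to |↓⟩. Its amplitude in |ψ⟩ is (-2 - 2i)/√17.
P = |-2 - 2i|² / 17 = 8/17.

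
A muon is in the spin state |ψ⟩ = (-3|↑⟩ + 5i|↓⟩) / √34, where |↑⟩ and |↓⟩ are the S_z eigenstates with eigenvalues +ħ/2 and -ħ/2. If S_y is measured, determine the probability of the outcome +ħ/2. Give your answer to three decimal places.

|+y⟩ = (|↑⟩ + i|↓⟩)/√2, so ⟨+y|ψ⟩ = (2) / (√2·√34).
P = |2|² / 68 = 4/68.

0.059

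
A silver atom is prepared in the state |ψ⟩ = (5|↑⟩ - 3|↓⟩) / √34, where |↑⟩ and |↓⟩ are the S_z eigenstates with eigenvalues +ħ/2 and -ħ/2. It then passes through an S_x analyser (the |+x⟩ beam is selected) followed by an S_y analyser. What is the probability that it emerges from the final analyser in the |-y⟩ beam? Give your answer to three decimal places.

First analyser (S_x): P(|+x⟩) = |⟨+x|ψ⟩|² = 4/68.
After stage 1 the state is |+x⟩; P(|-y⟩) = |⟨-y|+x⟩|² = 1/2.
Joint probability = 4/68 × 1/2 = 0.029.

0.029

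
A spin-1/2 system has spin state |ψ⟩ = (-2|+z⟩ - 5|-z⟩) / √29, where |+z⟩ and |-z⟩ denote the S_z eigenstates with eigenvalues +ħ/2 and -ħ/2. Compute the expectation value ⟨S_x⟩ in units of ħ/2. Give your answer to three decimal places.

⟨σ_x⟩ = 2 Re(a* b)/(|a|²+|b|²) with a = -2, b = -5.
a* b = 10, so ⟨σ_x⟩ = 20/29.
⟨S_x⟩ = (ħ/2)·⟨σ_x⟩.

0.690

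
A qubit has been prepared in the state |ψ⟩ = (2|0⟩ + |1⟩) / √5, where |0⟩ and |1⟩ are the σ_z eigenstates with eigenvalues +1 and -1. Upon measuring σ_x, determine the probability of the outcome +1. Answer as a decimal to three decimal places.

0.900

|+x⟩ = (|0⟩ + |1⟩)/√2, so ⟨+x|ψ⟩ = (3) / (√2·√5).
P = |3|² / 10 = 9/10.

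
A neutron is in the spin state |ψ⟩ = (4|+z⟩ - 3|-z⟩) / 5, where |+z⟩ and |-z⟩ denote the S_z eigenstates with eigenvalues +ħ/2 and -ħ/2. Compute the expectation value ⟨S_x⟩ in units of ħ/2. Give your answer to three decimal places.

-0.960

⟨σ_x⟩ = 2 Re(a* b)/(|a|²+|b|²) with a = 4, b = -3.
a* b = -12, so ⟨σ_x⟩ = -24/25.
⟨S_x⟩ = (ħ/2)·⟨σ_x⟩.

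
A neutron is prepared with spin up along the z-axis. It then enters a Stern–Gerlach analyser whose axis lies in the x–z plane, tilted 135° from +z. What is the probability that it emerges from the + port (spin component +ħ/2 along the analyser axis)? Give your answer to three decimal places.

For spin-½, the probability of finding spin-up along an axis at angle θ to the initial spin direction is cos²(θ/2); spin-down is sin²(θ/2).
θ = 135°, so P = cos²(67.5°) ≈ 0.146.

0.146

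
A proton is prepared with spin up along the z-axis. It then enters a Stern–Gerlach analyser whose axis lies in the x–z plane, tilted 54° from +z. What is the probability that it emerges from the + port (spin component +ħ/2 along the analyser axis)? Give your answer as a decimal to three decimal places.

For spin-½, the probability of finding spin-up along an axis at angle θ to the initial spin direction is cos²(θ/2); spin-down is sin²(θ/2).
θ = 54°, so P = cos²(27°) ≈ 0.794.

0.794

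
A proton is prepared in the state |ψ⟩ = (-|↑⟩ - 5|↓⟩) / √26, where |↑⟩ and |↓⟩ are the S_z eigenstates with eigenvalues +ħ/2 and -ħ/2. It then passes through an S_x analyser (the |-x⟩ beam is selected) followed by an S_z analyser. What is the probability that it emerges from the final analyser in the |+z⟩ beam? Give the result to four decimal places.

0.1538

First analyser (S_x): P(|-x⟩) = |⟨-x|ψ⟩|² = 16/52.
After stage 1 the state is |-x⟩; P(|+z⟩) = |⟨+z|-x⟩|² = 1/2.
Joint probability = 16/52 × 1/2 = 0.1538.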